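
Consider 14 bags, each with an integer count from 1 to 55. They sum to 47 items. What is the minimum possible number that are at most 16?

12

Each value above 16 is at least 17, contributing at least 17 − 1 = 16 above the floor 1.
The sum exceeds the floor total 14 by 33, so at most ⌊33/16⌋ = 2 exceed 16, and at least 12 are ≤ 16.
Exactly 12 works: 12 values at 1 and 2 at 17 total 46; raise one of the low values by 1 (still ≤ 16) to hit 47.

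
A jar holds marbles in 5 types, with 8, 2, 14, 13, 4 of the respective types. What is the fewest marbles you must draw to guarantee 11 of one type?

In the worst case you take as many as possible of each type without reaching 11: 8 + 2 + 10 + 10 + 4 = 34.
The next one must give 11 of some type, so 34 + 1 = 35.

35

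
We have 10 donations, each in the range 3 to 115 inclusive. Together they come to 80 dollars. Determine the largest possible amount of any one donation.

53

To make one donation as large as possible, make the other 9 as small as possible.
The other 9 contribute at least 9 × 3 = 27, leaving at most 80 − 27 = 53.
Since 53 ≤ 115, this is achievable: one at 53 and 9 at 3.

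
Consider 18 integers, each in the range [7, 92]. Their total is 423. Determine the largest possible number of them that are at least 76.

4

With k values at 76 or above and the rest at least 7, the sum is at least 126 + 69k.
Since the sum is 423, we need 69k ≤ 297, i.e. k ≤ 4.
k = 4 is achieved by 4 values at 76 and 14 at 7, total 402; add 21 to one value (staying below 76) to reach 423.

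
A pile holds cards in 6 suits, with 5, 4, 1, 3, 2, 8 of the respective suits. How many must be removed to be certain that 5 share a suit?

19

In the worst case you take as many as possible of each suit without reaching 5: 4 + 4 + 1 + 3 + 2 + 4 = 18.
The next one must give 5 of some suit, so 18 + 1 = 19.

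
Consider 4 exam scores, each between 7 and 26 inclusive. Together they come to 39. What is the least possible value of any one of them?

7

To make one score as small as possible, make the other 3 as large as possible.
The other 3 can take up 3 × 26 = 78 ≥ 39 − 7, so one score can sit at its floor of 7.
Achievable: one at 7 and the other 3 totalling 32, which fits since 3 × 7 ≤ 32 ≤ 3 × 26.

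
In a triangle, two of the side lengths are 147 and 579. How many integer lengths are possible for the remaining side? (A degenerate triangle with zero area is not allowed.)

The triangle inequality gives |147 − 579| < c < 147 + 579, i.e. 432 < c < 726.
So c can be any integer from 433 to 725: 293 values.

293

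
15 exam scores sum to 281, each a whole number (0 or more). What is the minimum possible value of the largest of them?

19

If every one of the 15 were at most 18, the total would be at most 15 × 18 = 270 < 281.
Equality holds with 11 values of 19 and 4 values of 18.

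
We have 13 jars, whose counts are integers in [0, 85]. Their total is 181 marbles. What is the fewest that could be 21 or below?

Let j be the number exceeding 21. Then the total is ≥ 22·j + 0·(13 − j) = 0 + 22j.
So 22j ≤ 181 and j ≤ 8; hence at least 13 − 8 = 5 are ≤ 21.
Exactly 5 works: 5 values at 0 and 8 at 22 total 176; raise one of the low values by 5 (still ≤ 21) to hit 181.

5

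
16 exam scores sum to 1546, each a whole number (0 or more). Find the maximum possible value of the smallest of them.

If every one of the 16 were at least 97, the total would be at least 16 × 97 = 1552 > 1546.
Equality holds with 6 values of 96 and 10 values of 97.

96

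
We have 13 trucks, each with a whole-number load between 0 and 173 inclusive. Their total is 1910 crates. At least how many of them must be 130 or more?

6

Each value short of 130 is at most 129, costing at least 173 − 129 = 44 against the maximum total of 2249.
We can afford to lose at most 2249 − 1910 = 339, so at most ⌊339/44⌋ = 7 fall short, and at least 6 are ≥ 130.
Exactly 6 works: 6 values at 173 and 7 at 129 total 1941; lower one of the high values by 31 (still ≥ 130) to hit 1910.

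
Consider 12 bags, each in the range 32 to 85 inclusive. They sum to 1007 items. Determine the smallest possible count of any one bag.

72

To make one bag as small as possible, make the other 11 as large as possible.
The other 11 contribute at most 11 × 85 = 935, leaving at least 1007 − 935 = 72.
Since 72 ≥ 32, this is achievable: one at 72 and 11 at 85.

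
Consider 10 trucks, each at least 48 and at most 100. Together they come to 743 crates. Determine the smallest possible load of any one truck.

48

Minimizing one value means maximizing the remaining 9.
The other 9 can take up 9 × 100 = 900 ≥ 743 − 48, so one truck can sit at its floor of 48.
Achievable: one at 48 and the other 9 totalling 695, which fits since 9 × 48 ≤ 695 ≤ 9 × 100.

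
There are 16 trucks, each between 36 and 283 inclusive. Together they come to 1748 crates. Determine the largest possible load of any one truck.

To make one truck as large as possible, make the other 15 as small as possible.
The other 15 contribute at least 15 × 36 = 540, leaving at most 1748 − 540 = 1208.
But each truck is capped at 283, so the maximum is 283.
Achievable: one at 283 and the other 15 totalling 1465, which fits since 15 × 36 ≤ 1465 ≤ 15 × 283.

283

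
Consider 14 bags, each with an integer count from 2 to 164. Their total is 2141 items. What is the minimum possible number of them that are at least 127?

If only k of them are at least 127, the other 14 − k are at most 126, so the total is at most k·164 + (14 − k)·126.
This must reach 2141, so k·164 + (14 − k)·126 ≥ 2141, giving k ≥ 10.
Exactly 10 works: 10 values at 164 and 4 at 126 total 2144; lower one of the high values by 3 (still ≥ 127) to hit 2141.

10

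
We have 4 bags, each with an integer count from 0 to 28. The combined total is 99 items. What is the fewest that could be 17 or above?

If only k of them are at least 17, the other 4 − k are at most 16, so the total is at most k·28 + (4 − k)·16.
This must reach 99, so k·28 + (4 − k)·16 ≥ 99, giving k ≥ 3.
Exactly 3 works: 3 values at 28 and 1 at 16 total 100; lower one of the high values by 1 (still ≥ 17) to hit 99.

3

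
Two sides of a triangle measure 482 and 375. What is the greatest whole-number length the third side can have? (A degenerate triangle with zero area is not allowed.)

The third side must be less than 482 + 375 = 857.
The largest integer below 857 is 856.

856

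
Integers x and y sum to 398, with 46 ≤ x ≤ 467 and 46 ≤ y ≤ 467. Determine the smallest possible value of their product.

16192

Since x + y is fixed, pushing one of them to its bound minimizes the product.
The extreme feasible split is x = 46, y = 352, giving xy = 16192.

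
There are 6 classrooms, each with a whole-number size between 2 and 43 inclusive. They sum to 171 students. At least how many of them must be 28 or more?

Suppose at most 6 − j of them reach 28; then j values are ≤ 27 and the rest ≤ 43.
The total is then ≤ 27·j + 43·(6 − j) = 258 − 16j. For this to be ≥ 171 we need j ≤ 5, so at least 6 − 5 = 1 must reach 28.
Exactly 1 works: 1 value at 43 and 5 at 27 total 178; lower one of the high values by 7 (still ≥ 28) to hit 171.

1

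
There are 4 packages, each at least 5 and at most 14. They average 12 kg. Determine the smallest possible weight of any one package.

Minimizing one value means maximizing the remaining 3.
The total is 4 × 12 = 48.
The other 3 contribute at most 3 × 14 = 42, leaving at least 48 − 42 = 6.
Since 6 ≥ 5, this is achievable: one at 6 and 3 at 14.

6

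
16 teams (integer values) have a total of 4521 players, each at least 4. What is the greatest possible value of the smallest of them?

If every one of the 16 were at least 283, the total would be at least 16 × 283 = 4528 > 4521.
Taking 7 copies of 282 and 9 copies of 283 gives exactly 4521, so 282 is attained.

282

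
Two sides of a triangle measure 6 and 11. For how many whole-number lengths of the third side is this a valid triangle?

11

The triangle inequality gives |6 − 11| < c < 6 + 11, i.e. 5 < c < 17.
So c can be any integer from 6 to 16: 11 values.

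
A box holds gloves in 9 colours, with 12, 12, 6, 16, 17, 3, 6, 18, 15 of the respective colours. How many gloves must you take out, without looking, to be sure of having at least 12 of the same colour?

In the worst case you take as many as possible of each colour without reaching 12: 11 + 11 + 6 + 11 + 11 + 3 + 6 + 11 + 11 = 81.
The next one must give 12 of some colour, so 81 + 1 = 82.

82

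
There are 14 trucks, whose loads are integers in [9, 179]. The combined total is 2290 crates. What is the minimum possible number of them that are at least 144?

8

If only k of them are at least 144, the other 14 − k are at most 143, so the total is at most k·179 + (14 − k)·143.
This must reach 2290, so k·179 + (14 − k)·143 ≥ 2290, giving k ≥ 8.
Exactly 8 works: 8 values at 179 and 6 at 143 total 2290.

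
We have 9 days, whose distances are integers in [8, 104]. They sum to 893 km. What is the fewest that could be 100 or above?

1

Suppose at most 9 − j of them reach 100; then j values are ≤ 99 and the rest ≤ 104.
The total is then ≤ 99·j + 104·(9 − j) = 936 − 5j. For this to be ≥ 893 we need j ≤ 8, so at least 9 − 8 = 1 must reach 100.
Exactly 1 works: 1 value at 104 and 8 at 99 total 896; lower one of the high values by 3 (still ≥ 100) to hit 893.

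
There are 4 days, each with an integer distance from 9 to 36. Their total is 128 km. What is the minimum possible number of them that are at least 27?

3

If only k of them are at least 27, the other 4 − k are at most 26, so the total is at most k·36 + (4 − k)·26.
This must reach 128, so k·36 + (4 − k)·26 ≥ 128, giving k ≥ 3.
Exactly 3 works: 3 values at 36 and 1 at 26 total 134; lower one of the high values by 6 (still ≥ 27) to hit 128.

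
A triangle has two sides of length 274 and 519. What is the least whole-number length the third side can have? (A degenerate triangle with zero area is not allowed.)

The third side must exceed |274 − 519| = 245.
The smallest integer above 245 is 246.

246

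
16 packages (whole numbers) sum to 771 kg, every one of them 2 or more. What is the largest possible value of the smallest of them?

48

The average is 771/16 < 49, so some value is ≤ 48.
Achievable: 13 of them at 48 and 3 at 49 total 771.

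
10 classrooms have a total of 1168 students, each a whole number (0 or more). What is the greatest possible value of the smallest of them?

116

The average is 1168/10 < 117, so some value is ≤ 116.
Equality holds with 2 values of 116 and 8 values of 117.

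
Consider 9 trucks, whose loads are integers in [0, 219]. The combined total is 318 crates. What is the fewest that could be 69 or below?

5

If only k of them are at most 69, the other 9 − k are at least 70, so the total is at least (9 − k)·70 + k·0.
This is ≤ 318, so (9 − k)·70 + 0k ≤ 318, which gives k ≥ 5.
Exactly 5 works: 5 values at 0 and 4 at 70 total 280; raise one of the low values by 38 (still ≤ 69) to hit 318.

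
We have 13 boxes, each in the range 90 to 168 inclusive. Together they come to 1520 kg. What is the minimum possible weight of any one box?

90

Minimizing one value means maximizing the remaining 12.
The other 12 can take up 12 × 168 = 2016 ≥ 1520 − 90, so one box can sit at its floor of 90.
Achievable: one at 90 and the other 12 totalling 1430, which fits since 12 × 90 ≤ 1430 ≤ 12 × 168.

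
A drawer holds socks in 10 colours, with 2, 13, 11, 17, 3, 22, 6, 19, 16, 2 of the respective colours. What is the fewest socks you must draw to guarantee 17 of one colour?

102

In the worst case you take as many as possible of each colour without reaching 17: 2 + 13 + 11 + 16 + 3 + 16 + 6 + 16 + 16 + 2 = 101.
The next one must give 17 of some colour, so 101 + 1 = 102.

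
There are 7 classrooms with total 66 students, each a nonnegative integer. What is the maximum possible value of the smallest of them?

9

If every one of the 7 were at least 10, the total would be at least 7 × 10 = 70 > 66.
Taking 4 copies of 9 and 3 copies of 10 gives exactly 66, so 9 is attained.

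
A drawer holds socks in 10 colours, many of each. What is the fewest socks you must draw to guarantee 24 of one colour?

In the worst case you draw 23 of each of the 10 colours: 10 × 23 = 230.
One more forces 24 of some colour, so 230 + 1 = 231.

231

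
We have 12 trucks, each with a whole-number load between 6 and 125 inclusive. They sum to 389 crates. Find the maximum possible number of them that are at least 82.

4

If k of the values are ≥ 82, the total is ≥ 82k + 6(12 − k).
Setting 82k + 6(12 − k) ≤ 389 gives 76k ≤ 317, so k ≤ 4.
k = 4 is achieved by 4 values at 82 and 8 at 6, total 376; add 13 to one value (staying below 82) to reach 389.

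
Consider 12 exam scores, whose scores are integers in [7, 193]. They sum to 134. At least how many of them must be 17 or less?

If only k of them are at most 17, the other 12 − k are at least 18, so the total is at least (12 − k)·18 + k·7.
This is ≤ 134, so (12 − k)·18 + 7k ≤ 134, which gives k ≥ 8.
Exactly 8 works: 8 values at 7 and 4 at 18 total 128; raise one of the low values by 6 (still ≤ 17) to hit 134.

8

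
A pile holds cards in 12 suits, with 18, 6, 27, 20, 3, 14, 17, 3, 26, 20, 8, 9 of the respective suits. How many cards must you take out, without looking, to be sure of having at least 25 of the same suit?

167

In the worst case you take as many as possible of each suit without reaching 25: 18 + 6 + 24 + 20 + 3 + 14 + 17 + 3 + 24 + 20 + 8 + 9 = 166.
The next one must give 25 of some suit, so 166 + 1 = 167.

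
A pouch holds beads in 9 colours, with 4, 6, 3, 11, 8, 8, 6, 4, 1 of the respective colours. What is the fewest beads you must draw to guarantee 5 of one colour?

In the worst case you take as many as possible of each colour without reaching 5: 4 + 4 + 3 + 4 + 4 + 4 + 4 + 4 + 1 = 32.
The next one must give 5 of some colour, so 32 + 1 = 33.

33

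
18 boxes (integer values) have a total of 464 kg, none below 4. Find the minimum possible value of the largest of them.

The average is 464/18 > 25, so not all 18 can be 25 or less; the largest is ≥ 26.
Equality holds with 14 values of 26 and 4 values of 25.

26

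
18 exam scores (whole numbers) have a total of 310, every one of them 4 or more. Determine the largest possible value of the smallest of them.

If every one of the 18 were at least 18, the total would be at least 18 × 18 = 324 > 310.
Achievable: 14 of them at 17 and 4 at 18 total 310.

17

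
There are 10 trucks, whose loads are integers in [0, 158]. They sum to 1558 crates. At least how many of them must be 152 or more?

Each value short of 152 is at most 151, costing at least 158 − 151 = 7 against the maximum total of 1580.
We can afford to lose at most 1580 − 1558 = 22, so at most ⌊22/7⌋ = 3 fall short, and at least 7 are ≥ 152.
Exactly 7 works: 7 values at 158 and 3 at 151 total 1559; lower one of the high values by 1 (still ≥ 152) to hit 1558.

7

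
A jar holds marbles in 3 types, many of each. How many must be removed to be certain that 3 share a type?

7

You could draw 2 of every type without reaching 3 of any — 6 in all.
One more forces 3 of some type, so 6 + 1 = 7.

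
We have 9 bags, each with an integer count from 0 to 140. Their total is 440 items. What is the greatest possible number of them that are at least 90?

4

If k of the values are ≥ 90, the total is ≥ 90k + 0(9 − k).
Setting 90k + 0(9 − k) ≤ 440 gives 90k ≤ 440, so k ≤ 4.
k = 4 is achieved by 4 values at 90 and 5 at 0, total 360; add 80 to one value (staying below 90) to reach 440.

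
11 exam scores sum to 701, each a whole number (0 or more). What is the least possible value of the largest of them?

64

Some value must be at least ⌈701/11⌉ = 64, since 11 × 63 = 693 < 701.
Achievable: 8 of them at 64 and 3 at 63 total 701.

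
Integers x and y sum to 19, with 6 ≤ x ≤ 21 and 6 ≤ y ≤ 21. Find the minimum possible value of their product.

78

xy = x(19 − x) is concave in x, so over [6, 13] it is minimized at an endpoint.
At the endpoint x = 6, y = 19 − 6 = 13, so xy = 6 × 13 = 78.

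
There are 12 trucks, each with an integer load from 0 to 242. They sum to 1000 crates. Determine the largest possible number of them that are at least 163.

6

With k values at 163 or above and the rest at least 0, the sum is at least 0 + 163k.
Since the sum is 1000, we need 163k ≤ 1000, i.e. k ≤ 6.
k = 6 is achieved by 6 values at 163 and 6 at 0, total 978; add 22 to one value (staying below 163) to reach 1000.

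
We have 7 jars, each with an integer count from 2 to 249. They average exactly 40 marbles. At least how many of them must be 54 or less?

The total is 7 × 40 = 280.
Each value above 54 is at least 55, contributing at least 55 − 2 = 53 above the floor 2.
The sum exceeds the floor total 14 by 266, so at most ⌊266/53⌋ = 5 exceed 54, and at least 2 are ≤ 54.
Exactly 2 works: 2 values at 2 and 5 at 55 total 279; raise one of the low values by 1 (still ≤ 54) to hit 280.

2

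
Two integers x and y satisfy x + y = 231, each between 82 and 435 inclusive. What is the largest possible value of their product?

13340

xy = x(231 − x) is maximized when x is as near 231/2 as the bounds allow.
Taking x = 115 and y = 116 (both in [82, 435]) gives xy = 13340.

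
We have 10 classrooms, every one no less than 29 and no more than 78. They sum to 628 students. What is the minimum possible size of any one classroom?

29

Minimizing one value means maximizing the remaining 9.
The other 9 can take up 9 × 78 = 702 ≥ 628 − 29, so one classroom can sit at its floor of 29.
Achievable: one at 29 and the other 9 totalling 599, which fits since 9 × 29 ≤ 599 ≤ 9 × 78.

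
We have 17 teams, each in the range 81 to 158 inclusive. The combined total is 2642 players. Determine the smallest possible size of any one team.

114

To make one team as small as possible, make the other 16 as large as possible.
The other 16 contribute at most 16 × 158 = 2528, leaving at least 2642 − 2528 = 114.
Since 114 ≥ 81, this is achievable: one at 114 and 16 at 158.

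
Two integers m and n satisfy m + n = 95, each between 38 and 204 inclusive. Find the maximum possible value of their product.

With m + n fixed, mn peaks when the two are closest together.
Taking m = 47 and n = 48 (both in [38, 204]) gives mn = 2256.

2256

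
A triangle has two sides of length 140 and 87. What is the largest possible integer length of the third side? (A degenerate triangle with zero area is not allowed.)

226

The third side must be less than 140 + 87 = 227.
The largest integer below 227 is 226.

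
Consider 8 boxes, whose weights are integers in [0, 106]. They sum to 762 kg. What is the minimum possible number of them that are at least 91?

Suppose at most 8 − j of them reach 91; then j values are ≤ 90 and the rest ≤ 106.
The total is then ≤ 90·j + 106·(8 − j) = 848 − 16j. For this to be ≥ 762 we need j ≤ 5, so at least 8 − 5 = 3 must reach 91.
Exactly 3 works: 3 values at 106 and 5 at 90 total 768; lower one of the high values by 6 (still ≥ 91) to hit 762.

3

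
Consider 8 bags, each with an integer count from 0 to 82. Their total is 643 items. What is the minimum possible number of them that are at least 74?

7

Suppose at most 8 − j of them reach 74; then j values are ≤ 73 and the rest ≤ 82.
The total is then ≤ 73·j + 82·(8 − j) = 656 − 9j. For this to be ≥ 643 we need j ≤ 1, so at least 8 − 1 = 7 must reach 74.
Exactly 7 works: 7 values at 82 and 1 at 73 total 647; lower one of the high values by 4 (still ≥ 74) to hit 643.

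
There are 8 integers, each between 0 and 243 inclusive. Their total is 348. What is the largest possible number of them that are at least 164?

2

Suppose k of them are at least 164. Those contribute at least 164 each and the other 8 − k at least 0 each.
So the total is at least 164k + 0(8 − k) = 0 + 164k. This must be ≤ 348, giving k ≤ 2.
k = 2 is achieved by 2 values at 164 and 6 at 0, total 328; add 20 to one value (staying below 164) to reach 348.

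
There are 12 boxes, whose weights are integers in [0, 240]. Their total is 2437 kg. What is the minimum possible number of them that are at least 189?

4

If only k of them are at least 189, the other 12 − k are at most 188, so the total is at most k·240 + (12 − k)·188.
This must reach 2437, so k·240 + (12 − k)·188 ≥ 2437, giving k ≥ 4.
Exactly 4 works: 4 values at 240 and 8 at 188 total 2464; lower one of the high values by 27 (still ≥ 189) to hit 2437.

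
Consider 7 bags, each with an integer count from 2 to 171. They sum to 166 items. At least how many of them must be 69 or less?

5

Each value above 69 is at least 70, contributing at least 70 − 2 = 68 above the floor 2.
The sum exceeds the floor total 14 by 152, so at most ⌊152/68⌋ = 2 exceed 69, and at least 5 are ≤ 69.
Exactly 5 works: 5 values at 2 and 2 at 70 total 150; raise one of the low values by 16 (still ≤ 69) to hit 166.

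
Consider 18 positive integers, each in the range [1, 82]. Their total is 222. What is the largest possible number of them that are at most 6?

Suppose k of them are at most 6. Those contribute at most 6 each and the rest at most 82 each.
So the total is at most 6k + 82(18 − k) = 1476 − 76k. This must still be ≥ 222, so k ≤ 16.
k = 16 is achieved by 16 values at 6 and 2 at 82, total 260; lower one of the 82's by 38 (still > 6) to reach 222.

16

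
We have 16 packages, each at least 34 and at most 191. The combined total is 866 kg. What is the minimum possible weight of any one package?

34

Minimizing one value means maximizing the remaining 15.
The other 15 can take up 15 × 191 = 2865 ≥ 866 − 34, so one package can sit at its floor of 34.
Achievable: one at 34 and the other 15 totalling 832, which fits since 15 × 34 ≤ 832 ≤ 15 × 191.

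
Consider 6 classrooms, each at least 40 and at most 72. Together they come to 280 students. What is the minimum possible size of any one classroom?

40

To make one classroom as small as possible, make the other 5 as large as possible.
The other 5 can take up 5 × 72 = 360 ≥ 280 − 40, so one classroom can sit at its floor of 40.
Achievable: one at 40 and the other 5 totalling 240, which fits since 5 × 40 ≤ 240 ≤ 5 × 72.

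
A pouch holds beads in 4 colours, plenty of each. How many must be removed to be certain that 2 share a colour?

You could draw 1 of every colour without reaching 2 of any — 4 in all.
One more forces 2 of some colour, so 4 + 1 = 5.

5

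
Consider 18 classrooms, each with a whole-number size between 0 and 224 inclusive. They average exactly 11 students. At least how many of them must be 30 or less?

The total is 18 × 11 = 198.
Let j be the number exceeding 30. Then the total is ≥ 31·j + 0·(18 − j) = 0 + 31j.
So 31j ≤ 198 and j ≤ 6; hence at least 18 − 6 = 12 are ≤ 30.
Exactly 12 works: 12 values at 0 and 6 at 31 total 186; raise one of the low values by 12 (still ≤ 30) to hit 198.

12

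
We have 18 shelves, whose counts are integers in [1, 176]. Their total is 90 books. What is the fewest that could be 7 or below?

8

Let j be the number exceeding 7. Then the total is ≥ 8·j + 1·(18 − j) = 18 + 7j.
So 7j ≤ 72 and j ≤ 10; hence at least 18 − 10 = 8 are ≤ 7.
Exactly 8 works: 8 values at 1 and 10 at 8 total 88; raise one of the low values by 2 (still ≤ 7) to hit 90.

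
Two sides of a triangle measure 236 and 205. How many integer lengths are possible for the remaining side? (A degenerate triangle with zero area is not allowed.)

The triangle inequality gives |236 − 205| < c < 236 + 205, i.e. 31 < c < 441.
So c can be any integer from 32 to 440: 409 values.

409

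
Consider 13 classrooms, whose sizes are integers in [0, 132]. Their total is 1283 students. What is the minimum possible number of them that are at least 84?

Suppose at most 13 − j of them reach 84; then j values are ≤ 83 and the rest ≤ 132.
The total is then ≤ 83·j + 132·(13 − j) = 1716 − 49j. For this to be ≥ 1283 we need j ≤ 8, so at least 13 − 8 = 5 must reach 84.
Exactly 5 works: 5 values at 132 and 8 at 83 total 1324; lower one of the high values by 41 (still ≥ 84) to hit 1283.

5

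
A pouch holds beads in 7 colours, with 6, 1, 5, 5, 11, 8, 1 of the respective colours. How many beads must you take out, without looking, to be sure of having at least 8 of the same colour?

33

In the worst case you take as many as possible of each colour without reaching 8: 6 + 1 + 5 + 5 + 7 + 7 + 1 = 32.
The next one must give 8 of some colour, so 32 + 1 = 33.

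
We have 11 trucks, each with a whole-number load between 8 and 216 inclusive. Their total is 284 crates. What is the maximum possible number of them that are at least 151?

1

If k of the values are ≥ 151, the total is ≥ 151k + 8(11 − k).
Setting 151k + 8(11 − k) ≤ 284 gives 143k ≤ 196, so k ≤ 1.
k = 1 is achieved by 1 value at 151 and 10 at 8, total 231; add 53 to one value (staying below 151) to reach 284.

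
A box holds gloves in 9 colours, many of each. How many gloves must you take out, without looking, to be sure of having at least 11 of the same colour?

91

You could draw 10 of every colour without reaching 11 of any — 90 in all.
One more forces 11 of some colour, so 90 + 1 = 91.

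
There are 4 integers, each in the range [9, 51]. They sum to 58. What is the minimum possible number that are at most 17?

2

Let j be the number exceeding 17. Then the total is ≥ 18·j + 9·(4 − j) = 36 + 9j.
So 9j ≤ 22 and j ≤ 2; hence at least 4 − 2 = 2 are ≤ 17.
Exactly 2 works: 2 values at 9 and 2 at 18 total 54; raise one of the low values by 4 (still ≤ 17) to hit 58.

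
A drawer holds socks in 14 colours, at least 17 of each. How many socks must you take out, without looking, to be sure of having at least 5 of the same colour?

You could draw 4 of every colour without reaching 5 of any — 56 in all.
One more forces 5 of some colour, so 56 + 1 = 57.

57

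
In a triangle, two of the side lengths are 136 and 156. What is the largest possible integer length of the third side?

291

The third side must be less than 136 + 156 = 292.
The largest integer below 292 is 291.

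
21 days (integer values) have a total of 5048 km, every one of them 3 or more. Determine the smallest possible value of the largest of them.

241

The average is 5048/21 > 240, so not all 21 can be 240 or less; the largest is ≥ 241.
Taking 13 copies of 240 and 8 copies of 241 gives exactly 5048, so 241 is attained.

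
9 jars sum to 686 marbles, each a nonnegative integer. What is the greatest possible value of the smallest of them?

The average is 686/9 < 77, so some value is ≤ 76.
Equality holds with 7 values of 76 and 2 values of 77.

76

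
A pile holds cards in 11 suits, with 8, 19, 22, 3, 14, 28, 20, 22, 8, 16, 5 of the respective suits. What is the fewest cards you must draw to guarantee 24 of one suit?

161

In the worst case you take as many as possible of each suit without reaching 24: 8 + 19 + 22 + 3 + 14 + 23 + 20 + 22 + 8 + 16 + 5 = 160.
The next one must give 24 of some suit, so 160 + 1 = 161.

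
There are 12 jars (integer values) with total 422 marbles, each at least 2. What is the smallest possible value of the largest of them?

36

The average is 422/12 > 35, so not all 12 can be 35 or less; the largest is ≥ 36.
Achievable: 2 of them at 36 and 10 at 35 total 422.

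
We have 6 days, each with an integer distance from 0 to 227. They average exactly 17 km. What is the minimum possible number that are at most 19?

The total is 6 × 17 = 102.
If only k of them are at most 19, the other 6 − k are at least 20, so the total is at least (6 − k)·20 + k·0.
This is ≤ 102, so (6 − k)·20 + 0k ≤ 102, which gives k ≥ 1.
Exactly 1 works: 1 value at 0 and 5 at 20 total 100; raise one of the low values by 2 (still ≤ 19) to hit 102.

1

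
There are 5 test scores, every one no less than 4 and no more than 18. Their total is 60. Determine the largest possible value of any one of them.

18

Maximizing one value means minimizing the remaining 4.
The other 4 contribute at least 4 × 4 = 16, leaving at most 60 − 16 = 44.
But each score is capped at 18, so the maximum is 18.
Achievable: one at 18 and the other 4 totalling 42, which fits since 4 × 4 ≤ 42 ≤ 4 × 18.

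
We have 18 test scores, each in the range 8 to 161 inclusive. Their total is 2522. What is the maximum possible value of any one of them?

To make one score as large as possible, make the other 17 as small as possible.
The other 17 contribute at least 17 × 8 = 136, leaving at most 2522 − 136 = 2386.
But each score is capped at 161, so the maximum is 161.
Achievable: one at 161 and the other 17 totalling 2361, which fits since 17 × 8 ≤ 2361 ≤ 17 × 161.

161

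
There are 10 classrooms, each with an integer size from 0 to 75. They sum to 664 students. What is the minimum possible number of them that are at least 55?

Suppose at most 10 − j of them reach 55; then j values are ≤ 54 and the rest ≤ 75.
The total is then ≤ 54·j + 75·(10 − j) = 750 − 21j. For this to be ≥ 664 we need j ≤ 4, so at least 10 − 4 = 6 must reach 55.
Exactly 6 works: 6 values at 75 and 4 at 54 total 666; lower one of the high values by 2 (still ≥ 55) to hit 664.

6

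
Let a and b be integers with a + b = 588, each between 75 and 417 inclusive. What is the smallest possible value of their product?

71307

Since a + b is fixed, pushing one of them to its bound minimizes the product.
At the endpoint a = 171, b = 588 − 171 = 417, so ab = 171 × 417 = 71307.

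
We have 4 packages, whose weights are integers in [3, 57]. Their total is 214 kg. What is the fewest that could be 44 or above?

3

If only k of them are at least 44, the other 4 − k are at most 43, so the total is at most k·57 + (4 − k)·43.
This must reach 214, so k·57 + (4 − k)·43 ≥ 214, giving k ≥ 3.
Exactly 3 works: 3 values at 57 and 1 at 43 total 214.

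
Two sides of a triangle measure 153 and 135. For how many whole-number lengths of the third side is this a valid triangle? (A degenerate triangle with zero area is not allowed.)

269

The triangle inequality gives |153 − 135| < c < 153 + 135, i.e. 18 < c < 288.
So c can be any integer from 19 to 287: 269 values.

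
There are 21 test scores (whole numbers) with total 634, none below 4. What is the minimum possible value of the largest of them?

31

Some value must be at least ⌈634/21⌉ = 31, since 21 × 30 = 630 < 634.
Achievable: 4 of them at 31 and 17 at 30 total 634.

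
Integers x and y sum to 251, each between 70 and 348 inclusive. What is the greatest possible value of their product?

xy = x(251 − x) is maximized when x is as near 251/2 as the bounds allow.
Taking x = 125 and y = 126 (both in [70, 348]) gives xy = 15750.

15750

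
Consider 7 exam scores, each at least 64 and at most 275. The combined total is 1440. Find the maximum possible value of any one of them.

275

Maximizing one value means minimizing the remaining 6.
The other 6 contribute at least 6 × 64 = 384, leaving at most 1440 − 384 = 1056.
But each score is capped at 275, so the maximum is 275.
Achievable: one at 275 and the other 6 totalling 1165, which fits since 6 × 64 ≤ 1165 ≤ 6 × 275.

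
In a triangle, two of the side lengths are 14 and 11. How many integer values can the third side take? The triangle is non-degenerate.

The triangle inequality gives |14 − 11| < c < 14 + 11, i.e. 3 < c < 25.
So c can be any integer from 4 to 24: 21 values.

21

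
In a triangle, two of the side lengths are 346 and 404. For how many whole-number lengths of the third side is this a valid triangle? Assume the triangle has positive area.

691

The triangle inequality gives |346 − 404| < c < 346 + 404, i.e. 58 < c < 750.
So c can be any integer from 59 to 749: 691 values.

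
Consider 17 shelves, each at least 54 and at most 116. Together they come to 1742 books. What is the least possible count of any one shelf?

Minimizing one value means maximizing the remaining 16.
The other 16 can take up 16 × 116 = 1856 ≥ 1742 − 54, so one shelf can sit at its floor of 54.
Achievable: one at 54 and the other 16 totalling 1688, which fits since 16 × 54 ≤ 1688 ≤ 16 × 116.

54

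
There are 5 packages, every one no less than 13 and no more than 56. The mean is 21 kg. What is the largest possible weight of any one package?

53

To make one package as large as possible, make the other 4 as small as possible.
The total is 5 × 21 = 105.
The other 4 contribute at least 4 × 13 = 52, leaving at most 105 − 52 = 53.
Since 53 ≤ 56, this is achievable: one at 53 and 4 at 13.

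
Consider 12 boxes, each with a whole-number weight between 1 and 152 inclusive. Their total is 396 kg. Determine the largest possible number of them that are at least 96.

4

Suppose k of them are at least 96. Those contribute at least 96 each and the other 12 − k at least 1 each.
So the total is at least 96k + 1(12 − k) = 12 + 95k. This must be ≤ 396, giving k ≤ 4.
k = 4 is achieved by 4 values at 96 and 8 at 1, total 392; add 4 to one value (staying below 96) to reach 396.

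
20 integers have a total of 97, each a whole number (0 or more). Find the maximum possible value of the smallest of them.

The 20 values sum to 97, so their minimum is at most ⌊97/20⌋ = 4.
Taking 3 copies of 4 and 17 copies of 5 gives exactly 97, so 4 is attained.

4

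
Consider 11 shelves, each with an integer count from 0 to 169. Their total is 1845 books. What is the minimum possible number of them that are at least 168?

4

Each value short of 168 is at most 167, costing at least 169 − 167 = 2 against the maximum total of 1859.
We can afford to lose at most 1859 − 1845 = 14, so at most ⌊14/2⌋ = 7 fall short, and at least 4 are ≥ 168.
Exactly 4 works: 4 values at 169 and 7 at 167 total 1845.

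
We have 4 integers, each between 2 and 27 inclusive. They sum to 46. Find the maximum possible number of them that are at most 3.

2

Suppose k of them are at most 3. Those contribute at most 3 each and the rest at most 27 each.
So the total is at most 3k + 27(4 − k) = 108 − 24k. This must still be ≥ 46, so k ≤ 2.
k = 2 is achieved by 2 values at 3 and 2 at 27, total 60; lower one of the 27's by 14 (still > 3) to reach 46.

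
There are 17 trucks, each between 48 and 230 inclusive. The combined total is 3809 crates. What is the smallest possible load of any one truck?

129

Minimizing one value means maximizing the remaining 16.
The other 16 contribute at most 16 × 230 = 3680, leaving at least 3809 − 3680 = 129.
Since 129 ≥ 48, this is achievable: one at 129 and 16 at 230.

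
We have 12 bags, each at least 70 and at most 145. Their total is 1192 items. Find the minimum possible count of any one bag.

Minimizing one value means maximizing the remaining 11.
The other 11 can take up 11 × 145 = 1595 ≥ 1192 − 70, so one bag can sit at its floor of 70.
Achievable: one at 70 and the other 11 totalling 1122, which fits since 11 × 70 ≤ 1122 ≤ 11 × 145.

70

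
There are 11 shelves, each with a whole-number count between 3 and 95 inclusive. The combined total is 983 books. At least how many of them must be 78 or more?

If only k of them are at least 78, the other 11 − k are at most 77, so the total is at most k·95 + (11 − k)·77.
This must reach 983, so k·95 + (11 − k)·77 ≥ 983, giving k ≥ 8.
Exactly 8 works: 8 values at 95 and 3 at 77 total 991; lower one of the high values by 8 (still ≥ 78) to hit 983.

8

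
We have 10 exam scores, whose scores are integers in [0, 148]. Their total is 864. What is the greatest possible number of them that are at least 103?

With k values at 103 or above and the rest at least 0, the sum is at least 0 + 103k.
Since the sum is 864, we need 103k ≤ 864, i.e. k ≤ 8.
k = 8 is achieved by 8 values at 103 and 2 at 0, total 824; add 40 to one value (staying below 103) to reach 864.

8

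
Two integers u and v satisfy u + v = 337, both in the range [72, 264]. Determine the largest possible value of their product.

With u + v fixed, uv peaks when the two are closest together.
Taking u = 168 and v = 169 (both in [72, 264]) gives uv = 28392.

28392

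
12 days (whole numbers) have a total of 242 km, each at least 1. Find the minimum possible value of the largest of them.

21

If every one of the 12 were at most 20, the total would be at most 12 × 20 = 240 < 242.
Equality holds with 2 values of 21 and 10 values of 20.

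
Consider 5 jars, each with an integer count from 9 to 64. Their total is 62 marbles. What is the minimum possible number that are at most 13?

2

If only k of them are at most 13, the other 5 − k are at least 14, so the total is at least (5 − k)·14 + k·9.
This is ≤ 62, so (5 − k)·14 + 9k ≤ 62, which gives k ≥ 2.
Exactly 2 works: 2 values at 9 and 3 at 14 total 60; raise one of the low values by 2 (still ≤ 13) to hit 62.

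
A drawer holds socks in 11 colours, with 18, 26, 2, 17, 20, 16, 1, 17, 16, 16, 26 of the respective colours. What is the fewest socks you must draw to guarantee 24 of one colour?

170

In the worst case you take as many as possible of each colour without reaching 24: 18 + 23 + 2 + 17 + 20 + 16 + 1 + 17 + 16 + 16 + 23 = 169.
The next one must give 24 of some colour, so 169 + 1 = 170.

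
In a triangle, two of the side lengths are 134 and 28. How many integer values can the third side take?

The triangle inequality gives |134 − 28| < c < 134 + 28, i.e. 106 < c < 162.
So c can be any integer from 107 to 161: 55 values.

55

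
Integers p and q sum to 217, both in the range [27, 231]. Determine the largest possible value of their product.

pq = p(217 − p) is maximized when p is as near 217/2 as the bounds allow.
Taking p = 108 and q = 109 (both in [27, 231]) gives pq = 11772.

11772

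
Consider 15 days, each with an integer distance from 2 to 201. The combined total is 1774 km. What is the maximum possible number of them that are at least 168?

10

Suppose k of them are at least 168. Those contribute at least 168 each and the other 15 − k at least 2 each.
So the total is at least 168k + 2(15 − k) = 30 + 166k. This must be ≤ 1774, giving k ≤ 10.
k = 10 is achieved by 10 values at 168 and 5 at 2, total 1690; add 84 to one value (staying below 168) to reach 1774.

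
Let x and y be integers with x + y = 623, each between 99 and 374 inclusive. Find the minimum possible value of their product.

93126

For a fixed sum, xy is smallest when x and y are as far apart as possible.
At the endpoint x = 249, y = 623 − 249 = 374, so xy = 249 × 374 = 93126.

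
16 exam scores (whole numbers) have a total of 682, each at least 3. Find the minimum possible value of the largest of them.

43

Some value must be at least ⌈682/16⌉ = 43, since 16 × 42 = 672 < 682.
Taking 6 copies of 42 and 10 copies of 43 gives exactly 682, so 43 is attained.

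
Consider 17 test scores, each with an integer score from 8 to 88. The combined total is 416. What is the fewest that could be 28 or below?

4

If only k of them are at most 28, the other 17 − k are at least 29, so the total is at least (17 − k)·29 + k·8.
This is ≤ 416, so (17 − k)·29 + 8k ≤ 416, which gives k ≥ 4.
Exactly 4 works: 4 values at 8 and 13 at 29 total 409; raise one of the low values by 7 (still ≤ 28) to hit 416.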